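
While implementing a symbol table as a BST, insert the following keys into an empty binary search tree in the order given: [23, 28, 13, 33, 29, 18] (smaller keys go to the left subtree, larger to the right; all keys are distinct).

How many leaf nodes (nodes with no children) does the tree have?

2

Insert 23: tree is empty, so 23 becomes the root.
Insert 28: 28 > 23 → go right. Place as right child of 23.
Insert 13: 13 < 23 → go left. Place as left child of 23.
Insert 33: 33 > 23 → go right; 33 > 28 → go right. Place as right child of 28.
Insert 29: 29 > 23 → go right; 29 > 28 → go right; 29 < 33 → go left. Place as left child of 33.
Insert 18: 18 < 23 → go left; 18 > 13 → go right. Place as right child of 13.

Leaves: 18, 29 — 2 in total.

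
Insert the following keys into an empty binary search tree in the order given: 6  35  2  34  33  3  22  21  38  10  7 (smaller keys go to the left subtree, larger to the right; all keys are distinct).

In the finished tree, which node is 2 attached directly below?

6

Resulting structure (node: left, right):
  6: L=2, R=35
  35: L=34, R=38
  2: L=–, R=3
  34: L=33, R=–
  33: L=22, R=–
  3: L=–, R=–
  22: L=21, R=–
  21: L=10, R=–
  38: L=–, R=–
  10: L=7, R=–
  7: L=–, R=–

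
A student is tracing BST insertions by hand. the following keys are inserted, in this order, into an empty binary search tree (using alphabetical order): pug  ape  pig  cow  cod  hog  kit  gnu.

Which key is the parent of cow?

pug: root
ape: left child of pug (depth 1)
pig: right child of ape (depth 2)
cow: left child of pig (depth 3)
cod: left child of cow (depth 4)
hog: right child of cow (depth 4)
kit: right child of hog (depth 5)
gnu: left child of hog (depth 5)

pig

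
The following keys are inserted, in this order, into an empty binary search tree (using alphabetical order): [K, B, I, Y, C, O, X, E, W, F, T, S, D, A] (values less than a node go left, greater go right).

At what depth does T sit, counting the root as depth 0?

Insert K: tree is empty, so K becomes the root.
Insert B: B < K → go left. Place as left child of K.
Insert I: I < K → go left; I > B → go right. Place as right child of B.
Insert Y: Y > K → go right. Place as right child of K.
Insert C: C < K → go left; C > B → go right; C < I → go left. Place as left child of I.
Insert O: O > K → go right; O < Y → go left. Place as left child of Y.
Insert X: X > K → go right; X < Y → go left; X > O → go right. Place as right child of O.
Insert E: E < K → go left; E > B → go right; E < I → go left; E > C → go right. Place as right child of C.
Insert W: W > K → go right; W < Y → go left; W > O → go right; W < X → go left. Place as left child of X.
Insert F: F < K → go left; F > B → go right; F < I → go left; F > C → go right; F > E → go right. Place as right child of E.
Insert T: T > K → go right; T < Y → go left; T > O → go right; T < X → go left; T < W → go left. Place as left child of W.
Insert S: S > K → go right; S < Y → go left; S > O → go right; S < X → go left; S < W → go left; S < T → go left. Place as left child of T.
Insert D: D < K → go left; D > B → go right; D < I → go left; D > C → go right; D < E → go left. Place as left child of E.
Insert A: A < K → go left; A < B → go left. Place as left child of B.

Path to T: K → Y → O → X → W → T, which is 5 edges.

5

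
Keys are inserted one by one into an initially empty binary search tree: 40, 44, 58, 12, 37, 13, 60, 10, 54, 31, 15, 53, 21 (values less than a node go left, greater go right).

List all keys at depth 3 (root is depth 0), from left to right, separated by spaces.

Resulting structure (node: left, right):
  40: L=12, R=44
  44: L=–, R=58
  58: L=54, R=60
  12: L=10, R=37
  37: L=13, R=–
  13: L=–, R=31
  60: L=–, R=–
  10: L=–, R=–
  54: L=53, R=–
  31: L=15, R=–
  15: L=–, R=21
  53: L=–, R=–
  21: L=–, R=–

13 54 60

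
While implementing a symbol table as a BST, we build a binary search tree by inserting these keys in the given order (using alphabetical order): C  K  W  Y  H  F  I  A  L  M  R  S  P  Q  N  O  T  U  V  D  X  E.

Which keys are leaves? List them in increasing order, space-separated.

A E I O Q V X

Resulting structure (node: left, right):
  C: L=A, R=K
  K: L=H, R=W
  W: L=L, R=Y
  Y: L=X, R=–
  H: L=F, R=I
  F: L=D, R=–
  I: L=–, R=–
  A: L=–, R=–
  L: L=–, R=M
  M: L=–, R=R
  R: L=P, R=S
  S: L=–, R=T
  P: L=N, R=Q
  Q: L=–, R=–
  N: L=–, R=O
  O: L=–, R=–
  T: L=–, R=U
  U: L=–, R=V
  V: L=–, R=–
  D: L=–, R=E
  X: L=–, R=–
  E: L=–, R=–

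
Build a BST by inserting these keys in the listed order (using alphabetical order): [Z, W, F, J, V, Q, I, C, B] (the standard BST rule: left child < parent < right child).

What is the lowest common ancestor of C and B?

Resulting structure (node: left, right):
  Z: L=W, R=–
  W: L=F, R=–
  F: L=C, R=J
  J: L=I, R=V
  V: L=Q, R=–
  Q: L=–, R=–
  I: L=–, R=–
  C: L=B, R=–
  B: L=–, R=–

Path to C: Z → W → F → C
Path to B: Z → W → F → C → B
C lies on both paths and is an ancestor of the other node.

C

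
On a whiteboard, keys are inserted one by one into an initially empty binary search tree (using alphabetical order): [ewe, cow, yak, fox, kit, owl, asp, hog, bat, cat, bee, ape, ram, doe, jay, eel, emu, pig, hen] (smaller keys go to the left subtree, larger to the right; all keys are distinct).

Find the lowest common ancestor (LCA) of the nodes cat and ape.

Resulting structure (node: left, right):
  ewe: L=cow, R=yak
  cow: L=asp, R=doe
  yak: L=fox, R=–
  fox: L=–, R=kit
  kit: L=hog, R=owl
  owl: L=–, R=ram
  asp: L=ape, R=bat
  hog: L=hen, R=jay
  bat: L=–, R=cat
  cat: L=bee, R=–
  bee: L=–, R=–
  ape: L=–, R=–
  ram: L=pig, R=–
  doe: L=–, R=eel
  jay: L=–, R=–
  eel: L=–, R=emu
  emu: L=–, R=–
  pig: L=–, R=–
  hen: L=–, R=–

Path to cat: ewe → cow → asp → bat → cat
Path to ape: ewe → cow → asp → ape
The paths share a prefix ending at asp, then split left and right.

asp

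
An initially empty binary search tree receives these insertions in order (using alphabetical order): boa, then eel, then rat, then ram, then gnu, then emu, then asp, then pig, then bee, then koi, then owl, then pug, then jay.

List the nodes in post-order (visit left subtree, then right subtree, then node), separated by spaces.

bee asp emu jay owl koi pug pig gnu ram rat eel boa

Insert boa: tree is empty, so boa becomes the root.
Insert eel: eel > boa → go right. Place as right child of boa.
Insert rat: rat > boa → go right; rat > eel → go right. Place as right child of eel.
Insert ram: ram > boa → go right; ram > eel → go right; ram < rat → go left. Place as left child of rat.
Insert gnu: gnu > boa → go right; gnu > eel → go right; gnu < rat → go left; gnu < ram → go left. Place as left child of ram.
Insert emu: emu > boa → go right; emu > eel → go right; emu < rat → go left; emu < ram → go left; emu < gnu → go left. Place as left child of gnu.
Insert asp: asp < boa → go left. Place as left child of boa.
Insert pig: pig > boa → go right; pig > eel → go right; pig < rat → go left; pig < ram → go left; pig > gnu → go right. Place as right child of gnu.
Insert bee: bee < boa → go left; bee > asp → go right. Place as right child of asp.
Insert koi: koi > boa → go right; koi > eel → go right; koi < rat → go left; koi < ram → go left; koi > gnu → go right; koi < pig → go left. Place as left child of pig.
Insert owl: owl > boa → go right; owl > eel → go right; owl < rat → go left; owl < ram → go left; owl > gnu → go right; owl < pig → go left; owl > koi → go right. Place as right child of koi.
Insert pug: pug > boa → go right; pug > eel → go right; pug < rat → go left; pug < ram → go left; pug > gnu → go right; pug > pig → go right. Place as right child of pig.
Insert jay: jay > boa → go right; jay > eel → go right; jay < rat → go left; jay < ram → go left; jay > gnu → go right; jay < pig → go left; jay < koi → go left. Place as left child of koi.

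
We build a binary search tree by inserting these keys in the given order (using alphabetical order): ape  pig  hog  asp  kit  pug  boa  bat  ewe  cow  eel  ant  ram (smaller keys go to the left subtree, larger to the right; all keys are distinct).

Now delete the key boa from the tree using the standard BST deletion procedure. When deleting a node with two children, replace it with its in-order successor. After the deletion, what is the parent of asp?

Insert ape: tree is empty, so ape becomes the root.
Insert pig: pig > ape → go right. Place as right child of ape.
Insert hog: hog > ape → go right; hog < pig → go left. Place as left child of pig.
Insert asp: asp > ape → go right; asp < pig → go left; asp < hog → go left. Place as left child of hog.
Insert kit: kit > ape → go right; kit < pig → go left; kit > hog → go right. Place as right child of hog.
Insert pug: pug > ape → go right; pug > pig → go right. Place as right child of pig.
Insert boa: boa > ape → go right; boa < pig → go left; boa < hog → go left; boa > asp → go right. Place as right child of asp.
Insert bat: bat > ape → go right; bat < pig → go left; bat < hog → go left; bat > asp → go right; bat < boa → go left. Place as left child of boa.
Insert ewe: ewe > ape → go right; ewe < pig → go left; ewe < hog → go left; ewe > asp → go right; ewe > boa → go right. Place as right child of boa.
Insert cow: cow > ape → go right; cow < pig → go left; cow < hog → go left; cow > asp → go right; cow > boa → go right; cow < ewe → go left. Place as left child of ewe.
Insert eel: eel > ape → go right; eel < pig → go left; eel < hog → go left; eel > asp → go right; eel > boa → go right; eel < ewe → go left; eel > cow → go right. Place as right child of cow.
Insert ant: ant < ape → go left. Place as left child of ape.
Insert ram: ram > ape → go right; ram > pig → go right; ram > pug → go right. Place as right child of pug.

Delete boa (two children — replace with in-order successor).
After deletion, asp's parent is hog.

hog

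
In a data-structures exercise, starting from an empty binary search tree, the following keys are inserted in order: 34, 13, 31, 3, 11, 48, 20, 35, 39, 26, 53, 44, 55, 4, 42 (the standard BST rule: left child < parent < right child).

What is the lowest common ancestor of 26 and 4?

13

34: root
13: left child of 34 (depth 1)
31: right child of 13 (depth 2)
3: left child of 13 (depth 2)
11: right child of 3 (depth 3)
48: right child of 34 (depth 1)
20: left child of 31 (depth 3)
35: left child of 48 (depth 2)
39: right child of 35 (depth 3)
26: right child of 20 (depth 4)
53: right child of 48 (depth 2)
44: right child of 39 (depth 4)
55: right child of 53 (depth 3)
4: left child of 11 (depth 4)
42: left child of 44 (depth 5)

Path to 26: 34 → 13 → 31 → 20 → 26
Path to 4: 34 → 13 → 3 → 11 → 4
The paths share a prefix ending at 13, then split left and right.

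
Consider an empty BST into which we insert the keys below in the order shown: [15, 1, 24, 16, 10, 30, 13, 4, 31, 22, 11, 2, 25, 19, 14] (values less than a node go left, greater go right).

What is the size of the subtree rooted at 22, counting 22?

Resulting structure (node: left, right):
  15: L=1, R=24
  1: L=–, R=10
  24: L=16, R=30
  16: L=–, R=22
  10: L=4, R=13
  30: L=25, R=31
  13: L=11, R=14
  4: L=2, R=–
  31: L=–, R=–
  22: L=19, R=–
  11: L=–, R=–
  2: L=–, R=–
  25: L=–, R=–
  19: L=–, R=–
  14: L=–, R=–

Subtree rooted at 22 contains: 22, 19 — 2 nodes.

2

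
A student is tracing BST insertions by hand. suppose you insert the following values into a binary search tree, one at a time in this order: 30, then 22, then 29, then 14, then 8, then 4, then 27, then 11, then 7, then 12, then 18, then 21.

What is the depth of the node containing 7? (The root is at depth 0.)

5

30: root
22: left child of 30 (depth 1)
29: right child of 22 (depth 2)
14: left child of 22 (depth 2)
8: left child of 14 (depth 3)
4: left child of 8 (depth 4)
27: left child of 29 (depth 3)
11: right child of 8 (depth 4)
7: right child of 4 (depth 5)
12: right child of 11 (depth 5)
18: right child of 14 (depth 3)
21: right child of 18 (depth 4)

Path to 7: 30 → 22 → 14 → 8 → 4 → 7, which is 5 edges.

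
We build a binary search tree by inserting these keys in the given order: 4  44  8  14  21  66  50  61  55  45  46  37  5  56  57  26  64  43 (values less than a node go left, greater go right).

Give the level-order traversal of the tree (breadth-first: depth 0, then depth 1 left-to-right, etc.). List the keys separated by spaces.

4 44 8 66 5 14 50 21 45 61 37 46 55 64 26 43 56 57

4: root
44: right child of 4 (depth 1)
8: left child of 44 (depth 2)
14: right child of 8 (depth 3)
21: right child of 14 (depth 4)
66: right child of 44 (depth 2)
50: left child of 66 (depth 3)
61: right child of 50 (depth 4)
55: left child of 61 (depth 5)
45: left child of 50 (depth 4)
46: right child of 45 (depth 5)
37: right child of 21 (depth 5)
5: left child of 8 (depth 3)
56: right child of 55 (depth 6)
57: right child of 56 (depth 7)
26: left child of 37 (depth 6)
64: right child of 61 (depth 5)
43: right child of 37 (depth 6)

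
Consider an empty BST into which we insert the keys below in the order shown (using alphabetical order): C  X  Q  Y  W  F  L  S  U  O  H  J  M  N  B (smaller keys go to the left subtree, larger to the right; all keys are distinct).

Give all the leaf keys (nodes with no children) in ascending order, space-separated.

Insert C: tree is empty, so C becomes the root.
Insert X: X > C → go right. Place as right child of C.
Insert Q: Q > C → go right; Q < X → go left. Place as left child of X.
Insert Y: Y > C → go right; Y > X → go right. Place as right child of X.
Insert W: W > C → go right; W < X → go left; W > Q → go right. Place as right child of Q.
Insert F: F > C → go right; F < X → go left; F < Q → go left. Place as left child of Q.
Insert L: L > C → go right; L < X → go left; L < Q → go left; L > F → go right. Place as right child of F.
Insert S: S > C → go right; S < X → go left; S > Q → go right; S < W → go left. Place as left child of W.
Insert U: U > C → go right; U < X → go left; U > Q → go right; U < W → go left; U > S → go right. Place as right child of S.
Insert O: O > C → go right; O < X → go left; O < Q → go left; O > F → go right; O > L → go right. Place as right child of L.
Insert H: H > C → go right; H < X → go left; H < Q → go left; H > F → go right; H < L → go left. Place as left child of L.
Insert J: J > C → go right; J < X → go left; J < Q → go left; J > F → go right; J < L → go left; J > H → go right. Place as right child of H.
Insert M: M > C → go right; M < X → go left; M < Q → go left; M > F → go right; M > L → go right; M < O → go left. Place as left child of O.
Insert N: N > C → go right; N < X → go left; N < Q → go left; N > F → go right; N > L → go right; N < O → go left; N > M → go right. Place as right child of M.
Insert B: B < C → go left. Place as left child of C.

B J N U Y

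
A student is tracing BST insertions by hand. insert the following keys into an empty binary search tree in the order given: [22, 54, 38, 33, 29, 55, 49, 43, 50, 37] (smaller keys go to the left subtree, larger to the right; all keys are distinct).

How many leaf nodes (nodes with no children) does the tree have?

Insert 22: tree is empty, so 22 becomes the root.
Insert 54: 54 > 22 → go right. Place as right child of 22.
Insert 38: 38 > 22 → go right; 38 < 54 → go left. Place as left child of 54.
Insert 33: 33 > 22 → go right; 33 < 54 → go left; 33 < 38 → go left. Place as left child of 38.
Insert 29: 29 > 22 → go right; 29 < 54 → go left; 29 < 38 → go left; 29 < 33 → go left. Place as left child of 33.
Insert 55: 55 > 22 → go right; 55 > 54 → go right. Place as right child of 54.
Insert 49: 49 > 22 → go right; 49 < 54 → go left; 49 > 38 → go right. Place as right child of 38.
Insert 43: 43 > 22 → go right; 43 < 54 → go left; 43 > 38 → go right; 43 < 49 → go left. Place as left child of 49.
Insert 50: 50 > 22 → go right; 50 < 54 → go left; 50 > 38 → go right; 50 > 49 → go right. Place as right child of 49.
Insert 37: 37 > 22 → go right; 37 < 54 → go left; 37 < 38 → go left; 37 > 33 → go right. Place as right child of 33.

Leaves: 29, 37, 43, 50, 55 — 5 in total.

5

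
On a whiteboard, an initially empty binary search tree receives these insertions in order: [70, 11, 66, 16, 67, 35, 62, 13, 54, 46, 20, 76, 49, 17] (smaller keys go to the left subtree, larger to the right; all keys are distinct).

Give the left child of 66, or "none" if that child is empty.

Insert 70: tree is empty, so 70 becomes the root.
Insert 11: 11 < 70 → go left. Place as left child of 70.
Insert 66: 66 < 70 → go left; 66 > 11 → go right. Place as right child of 11.
Insert 16: 16 < 70 → go left; 16 > 11 → go right; 16 < 66 → go left. Place as left child of 66.
Insert 67: 67 < 70 → go left; 67 > 11 → go right; 67 > 66 → go right. Place as right child of 66.
Insert 35: 35 < 70 → go left; 35 > 11 → go right; 35 < 66 → go left; 35 > 16 → go right. Place as right child of 16.
Insert 62: 62 < 70 → go left; 62 > 11 → go right; 62 < 66 → go left; 62 > 16 → go right; 62 > 35 → go right. Place as right child of 35.
Insert 13: 13 < 70 → go left; 13 > 11 → go right; 13 < 66 → go left; 13 < 16 → go left. Place as left child of 16.
Insert 54: 54 < 70 → go left; 54 > 11 → go right; 54 < 66 → go left; 54 > 16 → go right; 54 > 35 → go right; 54 < 62 → go left. Place as left child of 62.
Insert 46: 46 < 70 → go left; 46 > 11 → go right; 46 < 66 → go left; 46 > 16 → go right; 46 > 35 → go right; 46 < 62 → go left; 46 < 54 → go left. Place as left child of 54.
Insert 20: 20 < 70 → go left; 20 > 11 → go right; 20 < 66 → go left; 20 > 16 → go right; 20 < 35 → go left. Place as left child of 35.
Insert 76: 76 > 70 → go right. Place as right child of 70.
Insert 49: 49 < 70 → go left; 49 > 11 → go right; 49 < 66 → go left; 49 > 16 → go right; 49 > 35 → go right; 49 < 62 → go left; 49 < 54 → go left; 49 > 46 → go right. Place as right child of 46.
Insert 17: 17 < 70 → go left; 17 > 11 → go right; 17 < 66 → go left; 17 > 16 → go right; 17 < 35 → go left; 17 < 20 → go left. Place as left child of 20.

16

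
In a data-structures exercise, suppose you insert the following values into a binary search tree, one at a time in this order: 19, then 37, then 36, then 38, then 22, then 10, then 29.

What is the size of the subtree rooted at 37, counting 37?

Insert 19: tree is empty, so 19 becomes the root.
Insert 37: 37 > 19 → go right. Place as right child of 19.
Insert 36: 36 > 19 → go right; 36 < 37 → go left. Place as left child of 37.
Insert 38: 38 > 19 → go right; 38 > 37 → go right. Place as right child of 37.
Insert 22: 22 > 19 → go right; 22 < 37 → go left; 22 < 36 → go left. Place as left child of 36.
Insert 10: 10 < 19 → go left. Place as left child of 19.
Insert 29: 29 > 19 → go right; 29 < 37 → go left; 29 < 36 → go left; 29 > 22 → go right. Place as right child of 22.

Subtree rooted at 37 contains: 37, 36, 22, 29, 38 — 5 nodes.

5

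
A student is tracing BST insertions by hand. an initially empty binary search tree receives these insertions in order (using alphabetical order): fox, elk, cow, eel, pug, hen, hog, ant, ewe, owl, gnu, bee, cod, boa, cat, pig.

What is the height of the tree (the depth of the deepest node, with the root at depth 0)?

Resulting structure (node: left, right):
  fox: L=elk, R=pug
  elk: L=cow, R=ewe
  cow: L=ant, R=eel
  eel: L=–, R=–
  pug: L=hen, R=–
  hen: L=gnu, R=hog
  hog: L=–, R=owl
  ant: L=–, R=bee
  ewe: L=–, R=–
  owl: L=–, R=pig
  gnu: L=–, R=–
  bee: L=–, R=cod
  cod: L=boa, R=–
  boa: L=–, R=cat
  cat: L=–, R=–
  pig: L=–, R=–

The deepest node is cat at depth 7.

7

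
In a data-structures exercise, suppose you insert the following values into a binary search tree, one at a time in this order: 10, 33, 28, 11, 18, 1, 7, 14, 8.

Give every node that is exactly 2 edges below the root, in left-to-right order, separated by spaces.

10: root
33: right child of 10 (depth 1)
28: left child of 33 (depth 2)
11: left child of 28 (depth 3)
18: right child of 11 (depth 4)
1: left child of 10 (depth 1)
7: right child of 1 (depth 2)
14: left child of 18 (depth 5)
8: right child of 7 (depth 3)

7 28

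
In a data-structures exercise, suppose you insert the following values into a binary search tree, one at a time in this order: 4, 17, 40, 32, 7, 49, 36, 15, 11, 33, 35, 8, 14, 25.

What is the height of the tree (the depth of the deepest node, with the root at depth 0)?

6

Insert 4: tree is empty, so 4 becomes the root.
Insert 17: 17 > 4 → go right. Place as right child of 4.
Insert 40: 40 > 4 → go right; 40 > 17 → go right. Place as right child of 17.
Insert 32: 32 > 4 → go right; 32 > 17 → go right; 32 < 40 → go left. Place as left child of 40.
Insert 7: 7 > 4 → go right; 7 < 17 → go left. Place as left child of 17.
Insert 49: 49 > 4 → go right; 49 > 17 → go right; 49 > 40 → go right. Place as right child of 40.
Insert 36: 36 > 4 → go right; 36 > 17 → go right; 36 < 40 → go left; 36 > 32 → go right. Place as right child of 32.
Insert 15: 15 > 4 → go right; 15 < 17 → go left; 15 > 7 → go right. Place as right child of 7.
Insert 11: 11 > 4 → go right; 11 < 17 → go left; 11 > 7 → go right; 11 < 15 → go left. Place as left child of 15.
Insert 33: 33 > 4 → go right; 33 > 17 → go right; 33 < 40 → go left; 33 > 32 → go right; 33 < 36 → go left. Place as left child of 36.
Insert 35: 35 > 4 → go right; 35 > 17 → go right; 35 < 40 → go left; 35 > 32 → go right; 35 < 36 → go left; 35 > 33 → go right. Place as right child of 33.
Insert 8: 8 > 4 → go right; 8 < 17 → go left; 8 > 7 → go right; 8 < 15 → go left; 8 < 11 → go left. Place as left child of 11.
Insert 14: 14 > 4 → go right; 14 < 17 → go left; 14 > 7 → go right; 14 < 15 → go left; 14 > 11 → go right. Place as right child of 11.
Insert 25: 25 > 4 → go right; 25 > 17 → go right; 25 < 40 → go left; 25 < 32 → go left. Place as left child of 32.

The deepest node is 35 at depth 6.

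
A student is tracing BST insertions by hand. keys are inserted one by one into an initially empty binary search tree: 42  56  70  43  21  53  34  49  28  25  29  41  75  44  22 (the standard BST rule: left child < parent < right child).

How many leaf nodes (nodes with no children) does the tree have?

5

Resulting structure (node: left, right):
  42: L=21, R=56
  56: L=43, R=70
  70: L=–, R=75
  43: L=–, R=53
  21: L=–, R=34
  53: L=49, R=–
  34: L=28, R=41
  49: L=44, R=–
  28: L=25, R=29
  25: L=22, R=–
  29: L=–, R=–
  41: L=–, R=–
  75: L=–, R=–
  44: L=–, R=–
  22: L=–, R=–

Leaves: 22, 29, 41, 44, 75 — 5 in total.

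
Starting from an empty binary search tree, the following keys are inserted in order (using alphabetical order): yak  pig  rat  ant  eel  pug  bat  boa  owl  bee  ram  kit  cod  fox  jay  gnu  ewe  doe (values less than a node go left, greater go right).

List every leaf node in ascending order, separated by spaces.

Insert yak: tree is empty, so yak becomes the root.
Insert pig: pig < yak → go left. Place as left child of yak.
Insert rat: rat < yak → go left; rat > pig → go right. Place as right child of pig.
Insert ant: ant < yak → go left; ant < pig → go left. Place as left child of pig.
Insert eel: eel < yak → go left; eel < pig → go left; eel > ant → go right. Place as right child of ant.
Insert pug: pug < yak → go left; pug > pig → go right; pug < rat → go left. Place as left child of rat.
Insert bat: bat < yak → go left; bat < pig → go left; bat > ant → go right; bat < eel → go left. Place as left child of eel.
Insert boa: boa < yak → go left; boa < pig → go left; boa > ant → go right; boa < eel → go left; boa > bat → go right. Place as right child of bat.
Insert owl: owl < yak → go left; owl < pig → go left; owl > ant → go right; owl > eel → go right. Place as right child of eel.
Insert bee: bee < yak → go left; bee < pig → go left; bee > ant → go right; bee < eel → go left; bee > bat → go right; bee < boa → go left. Place as left child of boa.
Insert ram: ram < yak → go left; ram > pig → go right; ram < rat → go left; ram > pug → go right. Place as right child of pug.
Insert kit: kit < yak → go left; kit < pig → go left; kit > ant → go right; kit > eel → go right; kit < owl → go left. Place as left child of owl.
Insert cod: cod < yak → go left; cod < pig → go left; cod > ant → go right; cod < eel → go left; cod > bat → go right; cod > boa → go right. Place as right child of boa.
Insert fox: fox < yak → go left; fox < pig → go left; fox > ant → go right; fox > eel → go right; fox < owl → go left; fox < kit → go left. Place as left child of kit.
Insert jay: jay < yak → go left; jay < pig → go left; jay > ant → go right; jay > eel → go right; jay < owl → go left; jay < kit → go left; jay > fox → go right. Place as right child of fox.
Insert gnu: gnu < yak → go left; gnu < pig → go left; gnu > ant → go right; gnu > eel → go right; gnu < owl → go left; gnu < kit → go left; gnu > fox → go right; gnu < jay → go left. Place as left child of jay.
Insert ewe: ewe < yak → go left; ewe < pig → go left; ewe > ant → go right; ewe > eel → go right; ewe < owl → go left; ewe < kit → go left; ewe < fox → go left. Place as left child of fox.
Insert doe: doe < yak → go left; doe < pig → go left; doe > ant → go right; doe < eel → go left; doe > bat → go right; doe > boa → go right; doe > cod → go right. Place as right child of cod.

bee doe ewe gnu ram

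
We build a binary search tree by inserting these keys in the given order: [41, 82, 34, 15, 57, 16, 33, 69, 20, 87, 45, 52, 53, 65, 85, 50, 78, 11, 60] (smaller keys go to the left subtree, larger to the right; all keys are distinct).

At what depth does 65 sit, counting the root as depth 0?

4

Insert 41: tree is empty, so 41 becomes the root.
Insert 82: 82 > 41 → go right. Place as right child of 41.
Insert 34: 34 < 41 → go left. Place as left child of 41.
Insert 15: 15 < 41 → go left; 15 < 34 → go left. Place as left child of 34.
Insert 57: 57 > 41 → go right; 57 < 82 → go left. Place as left child of 82.
Insert 16: 16 < 41 → go left; 16 < 34 → go left; 16 > 15 → go right. Place as right child of 15.
Insert 33: 33 < 41 → go left; 33 < 34 → go left; 33 > 15 → go right; 33 > 16 → go right. Place as right child of 16.
Insert 69: 69 > 41 → go right; 69 < 82 → go left; 69 > 57 → go right. Place as right child of 57.
Insert 20: 20 < 41 → go left; 20 < 34 → go left; 20 > 15 → go right; 20 > 16 → go right; 20 < 33 → go left. Place as left child of 33.
Insert 87: 87 > 41 → go right; 87 > 82 → go right. Place as right child of 82.
Insert 45: 45 > 41 → go right; 45 < 82 → go left; 45 < 57 → go left. Place as left child of 57.
Insert 52: 52 > 41 → go right; 52 < 82 → go left; 52 < 57 → go left; 52 > 45 → go right. Place as right child of 45.
Insert 53: 53 > 41 → go right; 53 < 82 → go left; 53 < 57 → go left; 53 > 45 → go right; 53 > 52 → go right. Place as right child of 52.
Insert 65: 65 > 41 → go right; 65 < 82 → go left; 65 > 57 → go right; 65 < 69 → go left. Place as left child of 69.
Insert 85: 85 > 41 → go right; 85 > 82 → go right; 85 < 87 → go left. Place as left child of 87.
Insert 50: 50 > 41 → go right; 50 < 82 → go left; 50 < 57 → go left; 50 > 45 → go right; 50 < 52 → go left. Place as left child of 52.
Insert 78: 78 > 41 → go right; 78 < 82 → go left; 78 > 57 → go right; 78 > 69 → go right. Place as right child of 69.
Insert 11: 11 < 41 → go left; 11 < 34 → go left; 11 < 15 → go left. Place as left child of 15.
Insert 60: 60 > 41 → go right; 60 < 82 → go left; 60 > 57 → go right; 60 < 69 → go left; 60 < 65 → go left. Place as left child of 65.

Path to 65: 41 → 82 → 57 → 69 → 65, which is 4 edges.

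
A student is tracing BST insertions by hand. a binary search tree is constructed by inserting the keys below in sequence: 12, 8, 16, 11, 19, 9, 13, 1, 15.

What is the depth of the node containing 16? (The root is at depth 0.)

12: root
8: left child of 12 (depth 1)
16: right child of 12 (depth 1)
11: right child of 8 (depth 2)
19: right child of 16 (depth 2)
9: left child of 11 (depth 3)
13: left child of 16 (depth 2)
1: left child of 8 (depth 2)
15: right child of 13 (depth 3)

Path to 16: 12 → 16, which is 1 edge.

1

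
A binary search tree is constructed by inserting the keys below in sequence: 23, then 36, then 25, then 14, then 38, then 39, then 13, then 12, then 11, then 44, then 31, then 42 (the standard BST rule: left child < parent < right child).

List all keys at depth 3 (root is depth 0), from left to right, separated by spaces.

23: root
36: right child of 23 (depth 1)
25: left child of 36 (depth 2)
14: left child of 23 (depth 1)
38: right child of 36 (depth 2)
39: right child of 38 (depth 3)
13: left child of 14 (depth 2)
12: left child of 13 (depth 3)
11: left child of 12 (depth 4)
44: right child of 39 (depth 4)
31: right child of 25 (depth 3)
42: left child of 44 (depth 5)

12 31 39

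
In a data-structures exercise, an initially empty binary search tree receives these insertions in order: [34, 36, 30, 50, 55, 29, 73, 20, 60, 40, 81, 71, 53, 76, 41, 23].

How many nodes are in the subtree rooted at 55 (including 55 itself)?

7

Resulting structure (node: left, right):
  34: L=30, R=36
  36: L=–, R=50
  30: L=29, R=–
  50: L=40, R=55
  55: L=53, R=73
  29: L=20, R=–
  73: L=60, R=81
  20: L=–, R=23
  60: L=–, R=71
  40: L=–, R=41
  81: L=76, R=–
  71: L=–, R=–
  53: L=–, R=–
  76: L=–, R=–
  41: L=–, R=–
  23: L=–, R=–

Subtree rooted at 55 contains: 55, 53, 73, 60, 71, 81, 76 — 7 nodes.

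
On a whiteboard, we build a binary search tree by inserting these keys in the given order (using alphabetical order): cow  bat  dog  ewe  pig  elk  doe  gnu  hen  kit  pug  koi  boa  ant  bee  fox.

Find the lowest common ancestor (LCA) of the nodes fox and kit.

cow: root
bat: left child of cow (depth 1)
dog: right child of cow (depth 1)
ewe: right child of dog (depth 2)
pig: right child of ewe (depth 3)
elk: left child of ewe (depth 3)
doe: left child of dog (depth 2)
gnu: left child of pig (depth 4)
hen: right child of gnu (depth 5)
kit: right child of hen (depth 6)
pug: right child of pig (depth 4)
koi: right child of kit (depth 7)
boa: right child of bat (depth 2)
ant: left child of bat (depth 2)
bee: left child of boa (depth 3)
fox: left child of gnu (depth 5)

Path to fox: cow → dog → ewe → pig → gnu → fox
Path to kit: cow → dog → ewe → pig → gnu → hen → kit
The paths share a prefix ending at gnu, then split left and right.

gnu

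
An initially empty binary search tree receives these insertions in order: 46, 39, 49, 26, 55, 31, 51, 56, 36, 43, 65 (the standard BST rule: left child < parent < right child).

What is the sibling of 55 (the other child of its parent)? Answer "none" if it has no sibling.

Insert 46: tree is empty, so 46 becomes the root.
Insert 39: 39 < 46 → go left. Place as left child of 46.
Insert 49: 49 > 46 → go right. Place as right child of 46.
Insert 26: 26 < 46 → go left; 26 < 39 → go left. Place as left child of 39.
Insert 55: 55 > 46 → go right; 55 > 49 → go right. Place as right child of 49.
Insert 31: 31 < 46 → go left; 31 < 39 → go left; 31 > 26 → go right. Place as right child of 26.
Insert 51: 51 > 46 → go right; 51 > 49 → go right; 51 < 55 → go left. Place as left child of 55.
Insert 56: 56 > 46 → go right; 56 > 49 → go right; 56 > 55 → go right. Place as right child of 55.
Insert 36: 36 < 46 → go left; 36 < 39 → go left; 36 > 26 → go right; 36 > 31 → go right. Place as right child of 31.
Insert 43: 43 < 46 → go left; 43 > 39 → go right. Place as right child of 39.
Insert 65: 65 > 46 → go right; 65 > 49 → go right; 65 > 55 → go right; 65 > 56 → go right. Place as right child of 56.

55's parent is 49, which has only one child.

none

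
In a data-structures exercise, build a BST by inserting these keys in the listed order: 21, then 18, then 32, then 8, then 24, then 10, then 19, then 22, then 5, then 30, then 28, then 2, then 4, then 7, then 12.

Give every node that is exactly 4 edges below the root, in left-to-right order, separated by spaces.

2 7 12 28

Insert 21: tree is empty, so 21 becomes the root.
Insert 18: 18 < 21 → go left. Place as left child of 21.
Insert 32: 32 > 21 → go right. Place as right child of 21.
Insert 8: 8 < 21 → go left; 8 < 18 → go left. Place as left child of 18.
Insert 24: 24 > 21 → go right; 24 < 32 → go left. Place as left child of 32.
Insert 10: 10 < 21 → go left; 10 < 18 → go left; 10 > 8 → go right. Place as right child of 8.
Insert 19: 19 < 21 → go left; 19 > 18 → go right. Place as right child of 18.
Insert 22: 22 > 21 → go right; 22 < 32 → go left; 22 < 24 → go left. Place as left child of 24.
Insert 5: 5 < 21 → go left; 5 < 18 → go left; 5 < 8 → go left. Place as left child of 8.
Insert 30: 30 > 21 → go right; 30 < 32 → go left; 30 > 24 → go right. Place as right child of 24.
Insert 28: 28 > 21 → go right; 28 < 32 → go left; 28 > 24 → go right; 28 < 30 → go left. Place as left child of 30.
Insert 2: 2 < 21 → go left; 2 < 18 → go left; 2 < 8 → go left; 2 < 5 → go left. Place as left child of 5.
Insert 4: 4 < 21 → go left; 4 < 18 → go left; 4 < 8 → go left; 4 < 5 → go left; 4 > 2 → go right. Place as right child of 2.
Insert 7: 7 < 21 → go left; 7 < 18 → go left; 7 < 8 → go left; 7 > 5 → go right. Place as right child of 5.
Insert 12: 12 < 21 → go left; 12 < 18 → go left; 12 > 8 → go right; 12 > 10 → go right. Place as right child of 10.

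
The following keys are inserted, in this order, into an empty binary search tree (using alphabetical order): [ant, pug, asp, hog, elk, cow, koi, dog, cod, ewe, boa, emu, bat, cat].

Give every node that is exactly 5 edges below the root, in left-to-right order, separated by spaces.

cow ewe

Resulting structure (node: left, right):
  ant: L=–, R=pug
  pug: L=asp, R=–
  asp: L=–, R=hog
  hog: L=elk, R=koi
  elk: L=cow, R=ewe
  cow: L=cod, R=dog
  koi: L=–, R=–
  dog: L=–, R=–
  cod: L=boa, R=–
  ewe: L=emu, R=–
  boa: L=bat, R=cat
  emu: L=–, R=–
  bat: L=–, R=–
  cat: L=–, R=–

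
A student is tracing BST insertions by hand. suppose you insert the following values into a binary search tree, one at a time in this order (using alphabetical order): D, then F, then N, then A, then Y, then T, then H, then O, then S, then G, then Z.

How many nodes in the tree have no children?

Insert D: tree is empty, so D becomes the root.
Insert F: F > D → go right. Place as right child of D.
Insert N: N > D → go right; N > F → go right. Place as right child of F.
Insert A: A < D → go left. Place as left child of D.
Insert Y: Y > D → go right; Y > F → go right; Y > N → go right. Place as right child of N.
Insert T: T > D → go right; T > F → go right; T > N → go right; T < Y → go left. Place as left child of Y.
Insert H: H > D → go right; H > F → go right; H < N → go left. Place as left child of N.
Insert O: O > D → go right; O > F → go right; O > N → go right; O < Y → go left; O < T → go left. Place as left child of T.
Insert S: S > D → go right; S > F → go right; S > N → go right; S < Y → go left; S < T → go left; S > O → go right. Place as right child of O.
Insert G: G > D → go right; G > F → go right; G < N → go left; G < H → go left. Place as left child of H.
Insert Z: Z > D → go right; Z > F → go right; Z > N → go right; Z > Y → go right. Place as right child of Y.

Leaves: A, G, S, Z — 4 in total.

4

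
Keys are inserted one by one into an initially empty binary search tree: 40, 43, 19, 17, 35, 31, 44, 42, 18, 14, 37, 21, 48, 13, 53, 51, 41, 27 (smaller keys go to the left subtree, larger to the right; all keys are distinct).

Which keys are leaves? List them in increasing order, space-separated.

13 18 27 37 41 51

40: root
43: right child of 40 (depth 1)
19: left child of 40 (depth 1)
17: left child of 19 (depth 2)
35: right child of 19 (depth 2)
31: left child of 35 (depth 3)
44: right child of 43 (depth 2)
42: left child of 43 (depth 2)
18: right child of 17 (depth 3)
14: left child of 17 (depth 3)
37: right child of 35 (depth 3)
21: left child of 31 (depth 4)
48: right child of 44 (depth 3)
13: left child of 14 (depth 4)
53: right child of 48 (depth 4)
51: left child of 53 (depth 5)
41: left child of 42 (depth 3)
27: right child of 21 (depth 5)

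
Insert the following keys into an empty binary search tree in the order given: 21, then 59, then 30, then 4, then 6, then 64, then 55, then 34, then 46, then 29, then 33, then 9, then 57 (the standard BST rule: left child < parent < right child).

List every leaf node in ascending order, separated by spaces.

21: root
59: right child of 21 (depth 1)
30: left child of 59 (depth 2)
4: left child of 21 (depth 1)
6: right child of 4 (depth 2)
64: right child of 59 (depth 2)
55: right child of 30 (depth 3)
34: left child of 55 (depth 4)
46: right child of 34 (depth 5)
29: left child of 30 (depth 3)
33: left child of 34 (depth 5)
9: right child of 6 (depth 3)
57: right child of 55 (depth 4)

9 29 33 46 57 64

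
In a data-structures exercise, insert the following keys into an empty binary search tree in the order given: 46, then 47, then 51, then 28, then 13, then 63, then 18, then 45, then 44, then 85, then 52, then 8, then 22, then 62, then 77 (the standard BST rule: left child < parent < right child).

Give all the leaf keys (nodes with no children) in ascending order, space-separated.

8 22 44 62 77

Insert 46: tree is empty, so 46 becomes the root.
Insert 47: 47 > 46 → go right. Place as right child of 46.
Insert 51: 51 > 46 → go right; 51 > 47 → go right. Place as right child of 47.
Insert 28: 28 < 46 → go left. Place as left child of 46.
Insert 13: 13 < 46 → go left; 13 < 28 → go left. Place as left child of 28.
Insert 63: 63 > 46 → go right; 63 > 47 → go right; 63 > 51 → go right. Place as right child of 51.
Insert 18: 18 < 46 → go left; 18 < 28 → go left; 18 > 13 → go right. Place as right child of 13.
Insert 45: 45 < 46 → go left; 45 > 28 → go right. Place as right child of 28.
Insert 44: 44 < 46 → go left; 44 > 28 → go right; 44 < 45 → go left. Place as left child of 45.
Insert 85: 85 > 46 → go right; 85 > 47 → go right; 85 > 51 → go right; 85 > 63 → go right. Place as right child of 63.
Insert 52: 52 > 46 → go right; 52 > 47 → go right; 52 > 51 → go right; 52 < 63 → go left. Place as left child of 63.
Insert 8: 8 < 46 → go left; 8 < 28 → go left; 8 < 13 → go left. Place as left child of 13.
Insert 22: 22 < 46 → go left; 22 < 28 → go left; 22 > 13 → go right; 22 > 18 → go right. Place as right child of 18.
Insert 62: 62 > 46 → go right; 62 > 47 → go right; 62 > 51 → go right; 62 < 63 → go left; 62 > 52 → go right. Place as right child of 52.
Insert 77: 77 > 46 → go right; 77 > 47 → go right; 77 > 51 → go right; 77 > 63 → go right; 77 < 85 → go left. Place as left child of 85.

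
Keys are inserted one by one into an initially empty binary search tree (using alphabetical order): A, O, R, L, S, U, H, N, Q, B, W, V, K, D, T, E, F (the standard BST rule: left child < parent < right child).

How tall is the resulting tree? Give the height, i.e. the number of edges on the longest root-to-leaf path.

Resulting structure (node: left, right):
  A: L=–, R=O
  O: L=L, R=R
  R: L=Q, R=S
  L: L=H, R=N
  S: L=–, R=U
  U: L=T, R=W
  H: L=B, R=K
  N: L=–, R=–
  Q: L=–, R=–
  B: L=–, R=D
  W: L=V, R=–
  V: L=–, R=–
  K: L=–, R=–
  D: L=–, R=E
  T: L=–, R=–
  E: L=–, R=F
  F: L=–, R=–

The deepest node is F at depth 7.

7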